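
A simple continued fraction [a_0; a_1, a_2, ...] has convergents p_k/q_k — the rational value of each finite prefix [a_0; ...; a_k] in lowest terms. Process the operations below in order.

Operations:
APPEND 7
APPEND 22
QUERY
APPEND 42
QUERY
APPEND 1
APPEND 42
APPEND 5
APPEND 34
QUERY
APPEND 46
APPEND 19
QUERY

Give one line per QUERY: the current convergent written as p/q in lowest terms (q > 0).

APPEND 7: p_0 = 7·1 + 0 = 7, q_0 = 7·0 + 1 = 1 → 7/1
APPEND 22: p_1 = 22·7 + 1 = 155, q_1 = 22·1 + 0 = 22 → 155/22
APPEND 42: p_2 = 42·155 + 7 = 6517, q_2 = 42·22 + 1 = 925 → 6517/925
APPEND 1: p_3 = 1·6517 + 155 = 6672, q_3 = 1·925 + 22 = 947 → 6672/947
APPEND 42: p_4 = 42·6672 + 6517 = 286741, q_4 = 42·947 + 925 = 40699 → 286741/40699
APPEND 5: p_5 = 5·286741 + 6672 = 1440377, q_5 = 5·40699 + 947 = 204442 → 1440377/204442
APPEND 34: p_6 = 34·1440377 + 286741 = 49259559, q_6 = 34·204442 + 40699 = 6991727 → 49259559/6991727
APPEND 46: p_7 = 46·49259559 + 1440377 = 2267380091, q_7 = 46·6991727 + 204442 = 321823884 → 2267380091/321823884
APPEND 19: p_8 = 19·2267380091 + 49259559 = 43129481288, q_8 = 19·321823884 + 6991727 = 6121645523 → 43129481288/6121645523

155/22
6517/925
49259559/6991727
43129481288/6121645523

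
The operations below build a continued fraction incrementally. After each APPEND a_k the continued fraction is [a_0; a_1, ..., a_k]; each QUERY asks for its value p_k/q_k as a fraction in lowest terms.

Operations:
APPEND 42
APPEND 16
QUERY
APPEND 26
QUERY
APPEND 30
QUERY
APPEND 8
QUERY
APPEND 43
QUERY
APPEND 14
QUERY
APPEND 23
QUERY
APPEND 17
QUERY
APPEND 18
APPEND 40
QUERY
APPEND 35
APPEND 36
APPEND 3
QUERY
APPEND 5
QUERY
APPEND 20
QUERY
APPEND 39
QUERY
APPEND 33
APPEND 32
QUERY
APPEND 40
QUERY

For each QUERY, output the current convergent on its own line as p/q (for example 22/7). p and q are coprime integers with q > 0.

APPEND 42: p_0 = 42·1 + 0 = 42, q_0 = 42·0 + 1 = 1 → 42/1
APPEND 16: p_1 = 16·42 + 1 = 673, q_1 = 16·1 + 0 = 16 → 673/16
APPEND 26: p_2 = 26·673 + 42 = 17540, q_2 = 26·16 + 1 = 417 → 17540/417
APPEND 30: p_3 = 30·17540 + 673 = 526873, q_3 = 30·417 + 16 = 12526 → 526873/12526
APPEND 8: p_4 = 8·526873 + 17540 = 4232524, q_4 = 8·12526 + 417 = 100625 → 4232524/100625
APPEND 43: p_5 = 43·4232524 + 526873 = 182525405, q_5 = 43·100625 + 12526 = 4339401 → 182525405/4339401
APPEND 14: p_6 = 14·182525405 + 4232524 = 2559588194, q_6 = 14·4339401 + 100625 = 60852239 → 2559588194/60852239
APPEND 23: p_7 = 23·2559588194 + 182525405 = 59053053867, q_7 = 23·60852239 + 4339401 = 1403940898 → 59053053867/1403940898
APPEND 17: p_8 = 17·59053053867 + 2559588194 = 1006461503933, q_8 = 17·1403940898 + 60852239 = 23927847505 → 1006461503933/23927847505
APPEND 18: p_9 = 18·1006461503933 + 59053053867 = 18175360124661, q_9 = 18·23927847505 + 1403940898 = 432105195988 → 18175360124661/432105195988
APPEND 40: p_10 = 40·18175360124661 + 1006461503933 = 728020866490373, q_10 = 40·432105195988 + 23927847505 = 17308135687025 → 728020866490373/17308135687025
APPEND 35: p_11 = 35·728020866490373 + 18175360124661 = 25498905687287716, q_11 = 35·17308135687025 + 432105195988 = 606216854241863 → 25498905687287716/606216854241863
APPEND 36: p_12 = 36·25498905687287716 + 728020866490373 = 918688625608848149, q_12 = 36·606216854241863 + 17308135687025 = 21841114888394093 → 918688625608848149/21841114888394093
APPEND 3: p_13 = 3·918688625608848149 + 25498905687287716 = 2781564782513832163, q_13 = 3·21841114888394093 + 606216854241863 = 66129561519424142 → 2781564782513832163/66129561519424142
APPEND 5: p_14 = 5·2781564782513832163 + 918688625608848149 = 14826512538178008964, q_14 = 5·66129561519424142 + 21841114888394093 = 352488922485514803 → 14826512538178008964/352488922485514803
APPEND 20: p_15 = 20·14826512538178008964 + 2781564782513832163 = 299311815546074011443, q_15 = 20·352488922485514803 + 66129561519424142 = 7115908011229720202 → 299311815546074011443/7115908011229720202
APPEND 39: p_16 = 39·299311815546074011443 + 14826512538178008964 = 11687987318835064455241, q_16 = 39·7115908011229720202 + 352488922485514803 = 277872901360444602681 → 11687987318835064455241/277872901360444602681
APPEND 33: p_17 = 33·11687987318835064455241 + 299311815546074011443 = 386002893337103201034396, q_17 = 33·277872901360444602681 + 7115908011229720202 = 9176921652905901608675 → 386002893337103201034396/9176921652905901608675
APPEND 32: p_18 = 32·386002893337103201034396 + 11687987318835064455241 = 12363780574106137497555913, q_18 = 32·9176921652905901608675 + 277872901360444602681 = 293939365794349296080281 → 12363780574106137497555913/293939365794349296080281
APPEND 40: p_19 = 40·12363780574106137497555913 + 386002893337103201034396 = 494937225857582603103270916, q_19 = 40·293939365794349296080281 + 9176921652905901608675 = 11766751553426877744819915 → 494937225857582603103270916/11766751553426877744819915

673/16
17540/417
526873/12526
4232524/100625
182525405/4339401
2559588194/60852239
59053053867/1403940898
1006461503933/23927847505
728020866490373/17308135687025
2781564782513832163/66129561519424142
14826512538178008964/352488922485514803
299311815546074011443/7115908011229720202
11687987318835064455241/277872901360444602681
12363780574106137497555913/293939365794349296080281
494937225857582603103270916/11766751553426877744819915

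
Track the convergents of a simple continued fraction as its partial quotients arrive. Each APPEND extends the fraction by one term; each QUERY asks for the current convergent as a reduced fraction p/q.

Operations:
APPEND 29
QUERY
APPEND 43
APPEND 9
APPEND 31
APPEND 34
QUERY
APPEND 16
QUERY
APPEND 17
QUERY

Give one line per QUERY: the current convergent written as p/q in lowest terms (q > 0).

APPEND 29: p_0 = 29·1 + 0 = 29, q_0 = 29·0 + 1 = 1 → 29/1
APPEND 43: p_1 = 43·29 + 1 = 1248, q_1 = 43·1 + 0 = 43 → 1248/43
APPEND 9: p_2 = 9·1248 + 29 = 11261, q_2 = 9·43 + 1 = 388 → 11261/388
APPEND 31: p_3 = 31·11261 + 1248 = 350339, q_3 = 31·388 + 43 = 12071 → 350339/12071
APPEND 34: p_4 = 34·350339 + 11261 = 11922787, q_4 = 34·12071 + 388 = 410802 → 11922787/410802
APPEND 16: p_5 = 16·11922787 + 350339 = 191114931, q_5 = 16·410802 + 12071 = 6584903 → 191114931/6584903
APPEND 17: p_6 = 17·191114931 + 11922787 = 3260876614, q_6 = 17·6584903 + 410802 = 112354153 → 3260876614/112354153

29/1
11922787/410802
191114931/6584903
3260876614/112354153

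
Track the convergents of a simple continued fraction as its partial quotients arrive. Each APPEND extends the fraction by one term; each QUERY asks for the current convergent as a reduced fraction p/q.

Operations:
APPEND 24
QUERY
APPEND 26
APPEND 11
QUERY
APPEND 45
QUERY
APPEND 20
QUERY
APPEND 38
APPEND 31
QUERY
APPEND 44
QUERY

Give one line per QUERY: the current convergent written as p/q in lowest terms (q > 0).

24/1
6899/287
311080/12941
6228499/259107
7353043801/305888324
323770921286/13468945263

APPEND 24: p_0 = 24·1 + 0 = 24, q_0 = 24·0 + 1 = 1 → 24/1
APPEND 26: p_1 = 26·24 + 1 = 625, q_1 = 26·1 + 0 = 26 → 625/26
APPEND 11: p_2 = 11·625 + 24 = 6899, q_2 = 11·26 + 1 = 287 → 6899/287
APPEND 45: p_3 = 45·6899 + 625 = 311080, q_3 = 45·287 + 26 = 12941 → 311080/12941
APPEND 20: p_4 = 20·311080 + 6899 = 6228499, q_4 = 20·12941 + 287 = 259107 → 6228499/259107
APPEND 38: p_5 = 38·6228499 + 311080 = 236994042, q_5 = 38·259107 + 12941 = 9859007 → 236994042/9859007
APPEND 31: p_6 = 31·236994042 + 6228499 = 7353043801, q_6 = 31·9859007 + 259107 = 305888324 → 7353043801/305888324
APPEND 44: p_7 = 44·7353043801 + 236994042 = 323770921286, q_7 = 44·305888324 + 9859007 = 13468945263 → 323770921286/13468945263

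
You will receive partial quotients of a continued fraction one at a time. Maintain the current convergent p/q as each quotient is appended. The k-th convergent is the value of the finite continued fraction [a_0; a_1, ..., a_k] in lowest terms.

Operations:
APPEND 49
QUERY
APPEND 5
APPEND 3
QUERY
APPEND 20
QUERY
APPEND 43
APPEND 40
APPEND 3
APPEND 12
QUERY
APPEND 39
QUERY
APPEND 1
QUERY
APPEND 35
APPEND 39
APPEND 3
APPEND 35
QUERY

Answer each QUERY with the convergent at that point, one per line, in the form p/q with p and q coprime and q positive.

APPEND 49: p_0 = 49·1 + 0 = 49, q_0 = 49·0 + 1 = 1 → 49/1
APPEND 5: p_1 = 5·49 + 1 = 246, q_1 = 5·1 + 0 = 5 → 246/5
APPEND 3: p_2 = 3·246 + 49 = 787, q_2 = 3·5 + 1 = 16 → 787/16
APPEND 20: p_3 = 20·787 + 246 = 15986, q_3 = 20·16 + 5 = 325 → 15986/325
APPEND 43: p_4 = 43·15986 + 787 = 688185, q_4 = 43·325 + 16 = 13991 → 688185/13991
APPEND 40: p_5 = 40·688185 + 15986 = 27543386, q_5 = 40·13991 + 325 = 559965 → 27543386/559965
APPEND 3: p_6 = 3·27543386 + 688185 = 83318343, q_6 = 3·559965 + 13991 = 1693886 → 83318343/1693886
APPEND 12: p_7 = 12·83318343 + 27543386 = 1027363502, q_7 = 12·1693886 + 559965 = 20886597 → 1027363502/20886597
APPEND 39: p_8 = 39·1027363502 + 83318343 = 40150494921, q_8 = 39·20886597 + 1693886 = 816271169 → 40150494921/816271169
APPEND 1: p_9 = 1·40150494921 + 1027363502 = 41177858423, q_9 = 1·816271169 + 20886597 = 837157766 → 41177858423/837157766
APPEND 35: p_10 = 35·41177858423 + 40150494921 = 1481375539726, q_10 = 35·837157766 + 816271169 = 30116792979 → 1481375539726/30116792979
APPEND 39: p_11 = 39·1481375539726 + 41177858423 = 57814823907737, q_11 = 39·30116792979 + 837157766 = 1175392083947 → 57814823907737/1175392083947
APPEND 3: p_12 = 3·57814823907737 + 1481375539726 = 174925847262937, q_12 = 3·1175392083947 + 30116792979 = 3556293044820 → 174925847262937/3556293044820
APPEND 35: p_13 = 35·174925847262937 + 57814823907737 = 6180219478110532, q_13 = 35·3556293044820 + 1175392083947 = 125645648652647 → 6180219478110532/125645648652647

49/1
787/16
15986/325
1027363502/20886597
40150494921/816271169
41177858423/837157766
6180219478110532/125645648652647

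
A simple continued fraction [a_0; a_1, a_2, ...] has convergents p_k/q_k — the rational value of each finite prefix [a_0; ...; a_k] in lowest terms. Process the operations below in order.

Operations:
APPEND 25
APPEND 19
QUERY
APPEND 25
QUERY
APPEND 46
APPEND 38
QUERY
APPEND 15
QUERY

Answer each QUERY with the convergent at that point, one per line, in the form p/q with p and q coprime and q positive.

APPEND 25: p_0 = 25·1 + 0 = 25, q_0 = 25·0 + 1 = 1 → 25/1
APPEND 19: p_1 = 19·25 + 1 = 476, q_1 = 19·1 + 0 = 19 → 476/19
APPEND 25: p_2 = 25·476 + 25 = 11925, q_2 = 25·19 + 1 = 476 → 11925/476
APPEND 46: p_3 = 46·11925 + 476 = 549026, q_3 = 46·476 + 19 = 21915 → 549026/21915
APPEND 38: p_4 = 38·549026 + 11925 = 20874913, q_4 = 38·21915 + 476 = 833246 → 20874913/833246
APPEND 15: p_5 = 15·20874913 + 549026 = 313672721, q_5 = 15·833246 + 21915 = 12520605 → 313672721/12520605

476/19
11925/476
20874913/833246
313672721/12520605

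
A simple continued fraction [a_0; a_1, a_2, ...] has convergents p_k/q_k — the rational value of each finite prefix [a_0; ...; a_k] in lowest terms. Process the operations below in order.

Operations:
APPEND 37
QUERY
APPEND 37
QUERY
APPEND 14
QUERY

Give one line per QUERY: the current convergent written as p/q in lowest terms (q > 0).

APPEND 37: p_0 = 37·1 + 0 = 37, q_0 = 37·0 + 1 = 1 → 37/1
APPEND 37: p_1 = 37·37 + 1 = 1370, q_1 = 37·1 + 0 = 37 → 1370/37
APPEND 14: p_2 = 14·1370 + 37 = 19217, q_2 = 14·37 + 1 = 519 → 19217/519

37/1
1370/37
19217/519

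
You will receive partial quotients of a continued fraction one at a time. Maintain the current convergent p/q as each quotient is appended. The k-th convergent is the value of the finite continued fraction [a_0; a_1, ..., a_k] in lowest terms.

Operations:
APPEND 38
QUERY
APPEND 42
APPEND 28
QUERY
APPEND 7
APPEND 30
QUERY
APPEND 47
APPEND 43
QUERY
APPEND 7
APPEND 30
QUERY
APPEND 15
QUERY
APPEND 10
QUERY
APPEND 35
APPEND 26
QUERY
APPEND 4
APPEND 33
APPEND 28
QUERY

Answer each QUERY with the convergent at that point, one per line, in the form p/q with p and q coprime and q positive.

APPEND 38: p_0 = 38·1 + 0 = 38, q_0 = 38·0 + 1 = 1 → 38/1
APPEND 42: p_1 = 42·38 + 1 = 1597, q_1 = 42·1 + 0 = 42 → 1597/42
APPEND 28: p_2 = 28·1597 + 38 = 44754, q_2 = 28·42 + 1 = 1177 → 44754/1177
APPEND 7: p_3 = 7·44754 + 1597 = 314875, q_3 = 7·1177 + 42 = 8281 → 314875/8281
APPEND 30: p_4 = 30·314875 + 44754 = 9491004, q_4 = 30·8281 + 1177 = 249607 → 9491004/249607
APPEND 47: p_5 = 47·9491004 + 314875 = 446392063, q_5 = 47·249607 + 8281 = 11739810 → 446392063/11739810
APPEND 43: p_6 = 43·446392063 + 9491004 = 19204349713, q_6 = 43·11739810 + 249607 = 505061437 → 19204349713/505061437
APPEND 7: p_7 = 7·19204349713 + 446392063 = 134876840054, q_7 = 7·505061437 + 11739810 = 3547169869 → 134876840054/3547169869
APPEND 30: p_8 = 30·134876840054 + 19204349713 = 4065509551333, q_8 = 30·3547169869 + 505061437 = 106920157507 → 4065509551333/106920157507
APPEND 15: p_9 = 15·4065509551333 + 134876840054 = 61117520110049, q_9 = 15·106920157507 + 3547169869 = 1607349532474 → 61117520110049/1607349532474
APPEND 10: p_10 = 10·61117520110049 + 4065509551333 = 615240710651823, q_10 = 10·1607349532474 + 106920157507 = 16180415482247 → 615240710651823/16180415482247
APPEND 35: p_11 = 35·615240710651823 + 61117520110049 = 21594542392923854, q_11 = 35·16180415482247 + 1607349532474 = 567921891411119 → 21594542392923854/567921891411119
APPEND 26: p_12 = 26·21594542392923854 + 615240710651823 = 562073342926672027, q_12 = 26·567921891411119 + 16180415482247 = 14782149592171341 → 562073342926672027/14782149592171341
APPEND 4: p_13 = 4·562073342926672027 + 21594542392923854 = 2269887914099611962, q_13 = 4·14782149592171341 + 567921891411119 = 59696520260096483 → 2269887914099611962/59696520260096483
APPEND 33: p_14 = 33·2269887914099611962 + 562073342926672027 = 75468374508213866773, q_14 = 33·59696520260096483 + 14782149592171341 = 1984767318175355280 → 75468374508213866773/1984767318175355280
APPEND 28: p_15 = 28·75468374508213866773 + 2269887914099611962 = 2115384374144087881606, q_15 = 28·1984767318175355280 + 59696520260096483 = 55633181429170044323 → 2115384374144087881606/55633181429170044323

38/1
44754/1177
9491004/249607
19204349713/505061437
4065509551333/106920157507
61117520110049/1607349532474
615240710651823/16180415482247
562073342926672027/14782149592171341
2115384374144087881606/55633181429170044323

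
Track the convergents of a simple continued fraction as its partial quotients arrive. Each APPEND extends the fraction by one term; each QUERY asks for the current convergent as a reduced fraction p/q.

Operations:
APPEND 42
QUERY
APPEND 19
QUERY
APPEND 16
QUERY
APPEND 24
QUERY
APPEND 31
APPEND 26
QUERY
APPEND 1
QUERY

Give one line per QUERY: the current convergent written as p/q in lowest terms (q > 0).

APPEND 42: p_0 = 42·1 + 0 = 42, q_0 = 42·0 + 1 = 1 → 42/1
APPEND 19: p_1 = 19·42 + 1 = 799, q_1 = 19·1 + 0 = 19 → 799/19
APPEND 16: p_2 = 16·799 + 42 = 12826, q_2 = 16·19 + 1 = 305 → 12826/305
APPEND 24: p_3 = 24·12826 + 799 = 308623, q_3 = 24·305 + 19 = 7339 → 308623/7339
APPEND 31: p_4 = 31·308623 + 12826 = 9580139, q_4 = 31·7339 + 305 = 227814 → 9580139/227814
APPEND 26: p_5 = 26·9580139 + 308623 = 249392237, q_5 = 26·227814 + 7339 = 5930503 → 249392237/5930503
APPEND 1: p_6 = 1·249392237 + 9580139 = 258972376, q_6 = 1·5930503 + 227814 = 6158317 → 258972376/6158317

42/1
799/19
12826/305
308623/7339
249392237/5930503
258972376/6158317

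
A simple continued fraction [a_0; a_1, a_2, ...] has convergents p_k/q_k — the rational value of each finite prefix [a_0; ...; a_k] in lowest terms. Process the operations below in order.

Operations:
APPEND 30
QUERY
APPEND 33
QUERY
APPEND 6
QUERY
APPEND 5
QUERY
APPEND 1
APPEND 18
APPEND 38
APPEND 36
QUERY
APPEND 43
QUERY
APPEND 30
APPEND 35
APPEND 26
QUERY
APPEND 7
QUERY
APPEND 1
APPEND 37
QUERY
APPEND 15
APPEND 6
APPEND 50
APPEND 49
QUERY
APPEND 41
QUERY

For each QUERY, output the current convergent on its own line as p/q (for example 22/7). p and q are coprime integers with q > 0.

APPEND 30: p_0 = 30·1 + 0 = 30, q_0 = 30·0 + 1 = 1 → 30/1
APPEND 33: p_1 = 33·30 + 1 = 991, q_1 = 33·1 + 0 = 33 → 991/33
APPEND 6: p_2 = 6·991 + 30 = 5976, q_2 = 6·33 + 1 = 199 → 5976/199
APPEND 5: p_3 = 5·5976 + 991 = 30871, q_3 = 5·199 + 33 = 1028 → 30871/1028
APPEND 1: p_4 = 1·30871 + 5976 = 36847, q_4 = 1·1028 + 199 = 1227 → 36847/1227
APPEND 18: p_5 = 18·36847 + 30871 = 694117, q_5 = 18·1227 + 1028 = 23114 → 694117/23114
APPEND 38: p_6 = 38·694117 + 36847 = 26413293, q_6 = 38·23114 + 1227 = 879559 → 26413293/879559
APPEND 36: p_7 = 36·26413293 + 694117 = 951572665, q_7 = 36·879559 + 23114 = 31687238 → 951572665/31687238
APPEND 43: p_8 = 43·951572665 + 26413293 = 40944037888, q_8 = 43·31687238 + 879559 = 1363430793 → 40944037888/1363430793
APPEND 30: p_9 = 30·40944037888 + 951572665 = 1229272709305, q_9 = 30·1363430793 + 31687238 = 40934611028 → 1229272709305/40934611028
APPEND 35: p_10 = 35·1229272709305 + 40944037888 = 43065488863563, q_10 = 35·40934611028 + 1363430793 = 1434074816773 → 43065488863563/1434074816773
APPEND 26: p_11 = 26·43065488863563 + 1229272709305 = 1120931983161943, q_11 = 26·1434074816773 + 40934611028 = 37326879847126 → 1120931983161943/37326879847126
APPEND 7: p_12 = 7·1120931983161943 + 43065488863563 = 7889589370997164, q_12 = 7·37326879847126 + 1434074816773 = 262722233746655 → 7889589370997164/262722233746655
APPEND 1: p_13 = 1·7889589370997164 + 1120931983161943 = 9010521354159107, q_13 = 1·262722233746655 + 37326879847126 = 300049113593781 → 9010521354159107/300049113593781
APPEND 37: p_14 = 37·9010521354159107 + 7889589370997164 = 341278879474884123, q_14 = 37·300049113593781 + 262722233746655 = 11364539436716552 → 341278879474884123/11364539436716552
APPEND 15: p_15 = 15·341278879474884123 + 9010521354159107 = 5128193713477420952, q_15 = 15·11364539436716552 + 300049113593781 = 170768140664342061 → 5128193713477420952/170768140664342061
APPEND 6: p_16 = 6·5128193713477420952 + 341278879474884123 = 31110441160339409835, q_16 = 6·170768140664342061 + 11364539436716552 = 1035973383422768918 → 31110441160339409835/1035973383422768918
APPEND 50: p_17 = 50·31110441160339409835 + 5128193713477420952 = 1560650251730447912702, q_17 = 50·1035973383422768918 + 170768140664342061 = 51969437311802787961 → 1560650251730447912702/51969437311802787961
APPEND 49: p_18 = 49·1560650251730447912702 + 31110441160339409835 = 76502972775952287132233, q_18 = 49·51969437311802787961 + 1035973383422768918 = 2547538401661759379007 → 76502972775952287132233/2547538401661759379007
APPEND 41: p_19 = 41·76502972775952287132233 + 1560650251730447912702 = 3138182534065774220334255, q_19 = 41·2547538401661759379007 + 51969437311802787961 = 104501043905443937327248 → 3138182534065774220334255/104501043905443937327248

30/1
991/33
5976/199
30871/1028
951572665/31687238
40944037888/1363430793
1120931983161943/37326879847126
7889589370997164/262722233746655
341278879474884123/11364539436716552
76502972775952287132233/2547538401661759379007
3138182534065774220334255/104501043905443937327248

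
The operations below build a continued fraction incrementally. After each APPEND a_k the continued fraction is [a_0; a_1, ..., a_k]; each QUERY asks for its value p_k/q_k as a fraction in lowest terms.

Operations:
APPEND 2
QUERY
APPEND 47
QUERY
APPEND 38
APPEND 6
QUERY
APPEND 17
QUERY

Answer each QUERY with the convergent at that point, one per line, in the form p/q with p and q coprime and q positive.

APPEND 2: p_0 = 2·1 + 0 = 2, q_0 = 2·0 + 1 = 1 → 2/1
APPEND 47: p_1 = 47·2 + 1 = 95, q_1 = 47·1 + 0 = 47 → 95/47
APPEND 38: p_2 = 38·95 + 2 = 3612, q_2 = 38·47 + 1 = 1787 → 3612/1787
APPEND 6: p_3 = 6·3612 + 95 = 21767, q_3 = 6·1787 + 47 = 10769 → 21767/10769
APPEND 17: p_4 = 17·21767 + 3612 = 373651, q_4 = 17·10769 + 1787 = 184860 → 373651/184860

2/1
95/47
21767/10769
373651/184860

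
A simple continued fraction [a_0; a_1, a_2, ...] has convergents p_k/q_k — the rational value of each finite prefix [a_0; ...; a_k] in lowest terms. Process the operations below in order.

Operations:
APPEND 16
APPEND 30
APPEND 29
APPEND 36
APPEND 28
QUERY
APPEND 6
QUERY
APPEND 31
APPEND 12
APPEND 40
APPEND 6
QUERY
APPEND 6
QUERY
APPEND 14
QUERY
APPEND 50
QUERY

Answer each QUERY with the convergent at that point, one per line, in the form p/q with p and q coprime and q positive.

14104153/879679
85128139/5309460
7709131468375/480820157082
47534323714032/2964725804551
673189663464823/41986981420796
33707017496955182/2102313796844351

APPEND 16: p_0 = 16·1 + 0 = 16, q_0 = 16·0 + 1 = 1 → 16/1
APPEND 30: p_1 = 30·16 + 1 = 481, q_1 = 30·1 + 0 = 30 → 481/30
APPEND 29: p_2 = 29·481 + 16 = 13965, q_2 = 29·30 + 1 = 871 → 13965/871
APPEND 36: p_3 = 36·13965 + 481 = 503221, q_3 = 36·871 + 30 = 31386 → 503221/31386
APPEND 28: p_4 = 28·503221 + 13965 = 14104153, q_4 = 28·31386 + 871 = 879679 → 14104153/879679
APPEND 6: p_5 = 6·14104153 + 503221 = 85128139, q_5 = 6·879679 + 31386 = 5309460 → 85128139/5309460
APPEND 31: p_6 = 31·85128139 + 14104153 = 2653076462, q_6 = 31·5309460 + 879679 = 165472939 → 2653076462/165472939
APPEND 12: p_7 = 12·2653076462 + 85128139 = 31922045683, q_7 = 12·165472939 + 5309460 = 1990984728 → 31922045683/1990984728
APPEND 40: p_8 = 40·31922045683 + 2653076462 = 1279534903782, q_8 = 40·1990984728 + 165472939 = 79804862059 → 1279534903782/79804862059
APPEND 6: p_9 = 6·1279534903782 + 31922045683 = 7709131468375, q_9 = 6·79804862059 + 1990984728 = 480820157082 → 7709131468375/480820157082
APPEND 6: p_10 = 6·7709131468375 + 1279534903782 = 47534323714032, q_10 = 6·480820157082 + 79804862059 = 2964725804551 → 47534323714032/2964725804551
APPEND 14: p_11 = 14·47534323714032 + 7709131468375 = 673189663464823, q_11 = 14·2964725804551 + 480820157082 = 41986981420796 → 673189663464823/41986981420796
APPEND 50: p_12 = 50·673189663464823 + 47534323714032 = 33707017496955182, q_12 = 50·41986981420796 + 2964725804551 = 2102313796844351 → 33707017496955182/2102313796844351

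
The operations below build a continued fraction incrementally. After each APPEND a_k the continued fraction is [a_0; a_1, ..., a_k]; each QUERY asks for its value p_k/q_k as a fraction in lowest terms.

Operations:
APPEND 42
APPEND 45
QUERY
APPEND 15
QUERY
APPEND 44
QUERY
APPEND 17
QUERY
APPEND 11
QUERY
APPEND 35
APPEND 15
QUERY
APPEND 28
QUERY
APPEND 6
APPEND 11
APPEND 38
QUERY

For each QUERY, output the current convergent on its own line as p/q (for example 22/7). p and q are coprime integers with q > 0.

APPEND 42: p_0 = 42·1 + 0 = 42, q_0 = 42·0 + 1 = 1 → 42/1
APPEND 45: p_1 = 45·42 + 1 = 1891, q_1 = 45·1 + 0 = 45 → 1891/45
APPEND 15: p_2 = 15·1891 + 42 = 28407, q_2 = 15·45 + 1 = 676 → 28407/676
APPEND 44: p_3 = 44·28407 + 1891 = 1251799, q_3 = 44·676 + 45 = 29789 → 1251799/29789
APPEND 17: p_4 = 17·1251799 + 28407 = 21308990, q_4 = 17·29789 + 676 = 507089 → 21308990/507089
APPEND 11: p_5 = 11·21308990 + 1251799 = 235650689, q_5 = 11·507089 + 29789 = 5607768 → 235650689/5607768
APPEND 35: p_6 = 35·235650689 + 21308990 = 8269083105, q_6 = 35·5607768 + 507089 = 196778969 → 8269083105/196778969
APPEND 15: p_7 = 15·8269083105 + 235650689 = 124271897264, q_7 = 15·196778969 + 5607768 = 2957292303 → 124271897264/2957292303
APPEND 28: p_8 = 28·124271897264 + 8269083105 = 3487882206497, q_8 = 28·2957292303 + 196778969 = 83000963453 → 3487882206497/83000963453
APPEND 6: p_9 = 6·3487882206497 + 124271897264 = 21051565136246, q_9 = 6·83000963453 + 2957292303 = 500963073021 → 21051565136246/500963073021
APPEND 11: p_10 = 11·21051565136246 + 3487882206497 = 235055098705203, q_10 = 11·500963073021 + 83000963453 = 5593594766684 → 235055098705203/5593594766684
APPEND 38: p_11 = 38·235055098705203 + 21051565136246 = 8953145315933960, q_11 = 38·5593594766684 + 500963073021 = 213057564207013 → 8953145315933960/213057564207013

1891/45
28407/676
1251799/29789
21308990/507089
235650689/5607768
124271897264/2957292303
3487882206497/83000963453
8953145315933960/213057564207013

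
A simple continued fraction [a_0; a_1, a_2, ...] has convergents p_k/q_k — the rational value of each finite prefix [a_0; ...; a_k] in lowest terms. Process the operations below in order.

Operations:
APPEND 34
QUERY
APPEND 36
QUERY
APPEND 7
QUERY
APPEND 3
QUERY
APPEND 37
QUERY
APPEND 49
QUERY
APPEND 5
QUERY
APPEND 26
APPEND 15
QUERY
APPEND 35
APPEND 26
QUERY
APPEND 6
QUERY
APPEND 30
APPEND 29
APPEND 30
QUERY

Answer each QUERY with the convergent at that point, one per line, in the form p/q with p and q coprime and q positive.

APPEND 34: p_0 = 34·1 + 0 = 34, q_0 = 34·0 + 1 = 1 → 34/1
APPEND 36: p_1 = 36·34 + 1 = 1225, q_1 = 36·1 + 0 = 36 → 1225/36
APPEND 7: p_2 = 7·1225 + 34 = 8609, q_2 = 7·36 + 1 = 253 → 8609/253
APPEND 3: p_3 = 3·8609 + 1225 = 27052, q_3 = 3·253 + 36 = 795 → 27052/795
APPEND 37: p_4 = 37·27052 + 8609 = 1009533, q_4 = 37·795 + 253 = 29668 → 1009533/29668
APPEND 49: p_5 = 49·1009533 + 27052 = 49494169, q_5 = 49·29668 + 795 = 1454527 → 49494169/1454527
APPEND 5: p_6 = 5·49494169 + 1009533 = 248480378, q_6 = 5·1454527 + 29668 = 7302303 → 248480378/7302303
APPEND 26: p_7 = 26·248480378 + 49494169 = 6509983997, q_7 = 26·7302303 + 1454527 = 191314405 → 6509983997/191314405
APPEND 15: p_8 = 15·6509983997 + 248480378 = 97898240333, q_8 = 15·191314405 + 7302303 = 2877018378 → 97898240333/2877018378
APPEND 35: p_9 = 35·97898240333 + 6509983997 = 3432948395652, q_9 = 35·2877018378 + 191314405 = 100886957635 → 3432948395652/100886957635
APPEND 26: p_10 = 26·3432948395652 + 97898240333 = 89354556527285, q_10 = 26·100886957635 + 2877018378 = 2625937916888 → 89354556527285/2625937916888
APPEND 6: p_11 = 6·89354556527285 + 3432948395652 = 539560287559362, q_11 = 6·2625937916888 + 100886957635 = 15856514458963 → 539560287559362/15856514458963
APPEND 30: p_12 = 30·539560287559362 + 89354556527285 = 16276163183308145, q_12 = 30·15856514458963 + 2625937916888 = 478321371685778 → 16276163183308145/478321371685778
APPEND 29: p_13 = 29·16276163183308145 + 539560287559362 = 472548292603495567, q_13 = 29·478321371685778 + 15856514458963 = 13887176293346525 → 472548292603495567/13887176293346525
APPEND 30: p_14 = 30·472548292603495567 + 16276163183308145 = 14192724941288175155, q_14 = 30·13887176293346525 + 478321371685778 = 417093610172081528 → 14192724941288175155/417093610172081528

34/1
1225/36
8609/253
27052/795
1009533/29668
49494169/1454527
248480378/7302303
97898240333/2877018378
89354556527285/2625937916888
539560287559362/15856514458963
14192724941288175155/417093610172081528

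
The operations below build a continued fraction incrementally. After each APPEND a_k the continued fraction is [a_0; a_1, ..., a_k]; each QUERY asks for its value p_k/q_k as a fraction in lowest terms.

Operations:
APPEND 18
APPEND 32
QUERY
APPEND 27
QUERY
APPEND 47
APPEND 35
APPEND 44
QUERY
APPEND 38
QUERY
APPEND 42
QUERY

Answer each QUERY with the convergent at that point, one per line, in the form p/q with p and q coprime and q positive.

577/32
15597/865
1131219344/62736727
43012027929/2385420536
1807636392362/100250399239

APPEND 18: p_0 = 18·1 + 0 = 18, q_0 = 18·0 + 1 = 1 → 18/1
APPEND 32: p_1 = 32·18 + 1 = 577, q_1 = 32·1 + 0 = 32 → 577/32
APPEND 27: p_2 = 27·577 + 18 = 15597, q_2 = 27·32 + 1 = 865 → 15597/865
APPEND 47: p_3 = 47·15597 + 577 = 733636, q_3 = 47·865 + 32 = 40687 → 733636/40687
APPEND 35: p_4 = 35·733636 + 15597 = 25692857, q_4 = 35·40687 + 865 = 1424910 → 25692857/1424910
APPEND 44: p_5 = 44·25692857 + 733636 = 1131219344, q_5 = 44·1424910 + 40687 = 62736727 → 1131219344/62736727
APPEND 38: p_6 = 38·1131219344 + 25692857 = 43012027929, q_6 = 38·62736727 + 1424910 = 2385420536 → 43012027929/2385420536
APPEND 42: p_7 = 42·43012027929 + 1131219344 = 1807636392362, q_7 = 42·2385420536 + 62736727 = 100250399239 → 1807636392362/100250399239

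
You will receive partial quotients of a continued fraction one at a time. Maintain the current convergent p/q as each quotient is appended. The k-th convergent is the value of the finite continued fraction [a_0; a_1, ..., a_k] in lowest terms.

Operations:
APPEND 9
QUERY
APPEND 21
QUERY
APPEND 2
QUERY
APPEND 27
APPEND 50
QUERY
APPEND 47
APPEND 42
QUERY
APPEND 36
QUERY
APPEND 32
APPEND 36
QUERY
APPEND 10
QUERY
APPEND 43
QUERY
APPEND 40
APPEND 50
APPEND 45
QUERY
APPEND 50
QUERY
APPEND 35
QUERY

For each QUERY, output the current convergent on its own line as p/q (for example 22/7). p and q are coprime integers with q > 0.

9/1
190/21
389/43
535039/59143
1057151131/116857069
38082598242/4209635387
43947293213742/4857916455695
440692632432295/48713989746403
18993730487802427/2099559475551024
1712042210109286732340/189248470545933150193
85640138994802050888177/9466627181506722428824
2999116907028181067818535/331521199823281218159033

APPEND 9: p_0 = 9·1 + 0 = 9, q_0 = 9·0 + 1 = 1 → 9/1
APPEND 21: p_1 = 21·9 + 1 = 190, q_1 = 21·1 + 0 = 21 → 190/21
APPEND 2: p_2 = 2·190 + 9 = 389, q_2 = 2·21 + 1 = 43 → 389/43
APPEND 27: p_3 = 27·389 + 190 = 10693, q_3 = 27·43 + 21 = 1182 → 10693/1182
APPEND 50: p_4 = 50·10693 + 389 = 535039, q_4 = 50·1182 + 43 = 59143 → 535039/59143
APPEND 47: p_5 = 47·535039 + 10693 = 25157526, q_5 = 47·59143 + 1182 = 2780903 → 25157526/2780903
APPEND 42: p_6 = 42·25157526 + 535039 = 1057151131, q_6 = 42·2780903 + 59143 = 116857069 → 1057151131/116857069
APPEND 36: p_7 = 36·1057151131 + 25157526 = 38082598242, q_7 = 36·116857069 + 2780903 = 4209635387 → 38082598242/4209635387
APPEND 32: p_8 = 32·38082598242 + 1057151131 = 1219700294875, q_8 = 32·4209635387 + 116857069 = 134825189453 → 1219700294875/134825189453
APPEND 36: p_9 = 36·1219700294875 + 38082598242 = 43947293213742, q_9 = 36·134825189453 + 4209635387 = 4857916455695 → 43947293213742/4857916455695
APPEND 10: p_10 = 10·43947293213742 + 1219700294875 = 440692632432295, q_10 = 10·4857916455695 + 134825189453 = 48713989746403 → 440692632432295/48713989746403
APPEND 43: p_11 = 43·440692632432295 + 43947293213742 = 18993730487802427, q_11 = 43·48713989746403 + 4857916455695 = 2099559475551024 → 18993730487802427/2099559475551024
APPEND 40: p_12 = 40·18993730487802427 + 440692632432295 = 760189912144529375, q_12 = 40·2099559475551024 + 48713989746403 = 84031093011787363 → 760189912144529375/84031093011787363
APPEND 50: p_13 = 50·760189912144529375 + 18993730487802427 = 38028489337714271177, q_13 = 50·84031093011787363 + 2099559475551024 = 4203654210064919174 → 38028489337714271177/4203654210064919174
APPEND 45: p_14 = 45·38028489337714271177 + 760189912144529375 = 1712042210109286732340, q_14 = 45·4203654210064919174 + 84031093011787363 = 189248470545933150193 → 1712042210109286732340/189248470545933150193
APPEND 50: p_15 = 50·1712042210109286732340 + 38028489337714271177 = 85640138994802050888177, q_15 = 50·189248470545933150193 + 4203654210064919174 = 9466627181506722428824 → 85640138994802050888177/9466627181506722428824
APPEND 35: p_16 = 35·85640138994802050888177 + 1712042210109286732340 = 2999116907028181067818535, q_16 = 35·9466627181506722428824 + 189248470545933150193 = 331521199823281218159033 → 2999116907028181067818535/331521199823281218159033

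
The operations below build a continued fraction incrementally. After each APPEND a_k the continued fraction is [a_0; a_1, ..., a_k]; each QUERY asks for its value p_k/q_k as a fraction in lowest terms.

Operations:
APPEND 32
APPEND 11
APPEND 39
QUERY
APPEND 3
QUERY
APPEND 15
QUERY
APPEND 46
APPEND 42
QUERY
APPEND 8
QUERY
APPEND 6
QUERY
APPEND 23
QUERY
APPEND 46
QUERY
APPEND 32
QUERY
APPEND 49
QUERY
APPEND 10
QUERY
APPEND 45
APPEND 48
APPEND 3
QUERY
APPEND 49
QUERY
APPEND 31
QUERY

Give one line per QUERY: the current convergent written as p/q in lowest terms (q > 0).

APPEND 32: p_0 = 32·1 + 0 = 32, q_0 = 32·0 + 1 = 1 → 32/1
APPEND 11: p_1 = 11·32 + 1 = 353, q_1 = 11·1 + 0 = 11 → 353/11
APPEND 39: p_2 = 39·353 + 32 = 13799, q_2 = 39·11 + 1 = 430 → 13799/430
APPEND 3: p_3 = 3·13799 + 353 = 41750, q_3 = 3·430 + 11 = 1301 → 41750/1301
APPEND 15: p_4 = 15·41750 + 13799 = 640049, q_4 = 15·1301 + 430 = 19945 → 640049/19945
APPEND 46: p_5 = 46·640049 + 41750 = 29484004, q_5 = 46·19945 + 1301 = 918771 → 29484004/918771
APPEND 42: p_6 = 42·29484004 + 640049 = 1238968217, q_6 = 42·918771 + 19945 = 38608327 → 1238968217/38608327
APPEND 8: p_7 = 8·1238968217 + 29484004 = 9941229740, q_7 = 8·38608327 + 918771 = 309785387 → 9941229740/309785387
APPEND 6: p_8 = 6·9941229740 + 1238968217 = 60886346657, q_8 = 6·309785387 + 38608327 = 1897320649 → 60886346657/1897320649
APPEND 23: p_9 = 23·60886346657 + 9941229740 = 1410327202851, q_9 = 23·1897320649 + 309785387 = 43948160314 → 1410327202851/43948160314
APPEND 46: p_10 = 46·1410327202851 + 60886346657 = 64935937677803, q_10 = 46·43948160314 + 1897320649 = 2023512695093 → 64935937677803/2023512695093
APPEND 32: p_11 = 32·64935937677803 + 1410327202851 = 2079360332892547, q_11 = 32·2023512695093 + 43948160314 = 64796354403290 → 2079360332892547/64796354403290
APPEND 49: p_12 = 49·2079360332892547 + 64935937677803 = 101953592249412606, q_12 = 49·64796354403290 + 2023512695093 = 3177044878456303 → 101953592249412606/3177044878456303
APPEND 10: p_13 = 10·101953592249412606 + 2079360332892547 = 1021615282827018607, q_13 = 10·3177044878456303 + 64796354403290 = 31835245138966320 → 1021615282827018607/31835245138966320
APPEND 45: p_14 = 45·1021615282827018607 + 101953592249412606 = 46074641319465249921, q_14 = 45·31835245138966320 + 3177044878456303 = 1435763076131940703 → 46074641319465249921/1435763076131940703
APPEND 48: p_15 = 48·46074641319465249921 + 1021615282827018607 = 2212604398617159014815, q_15 = 48·1435763076131940703 + 31835245138966320 = 68948462899472120064 → 2212604398617159014815/68948462899472120064
APPEND 3: p_16 = 3·2212604398617159014815 + 46074641319465249921 = 6683887837170942294366, q_16 = 3·68948462899472120064 + 1435763076131940703 = 208281151774548300895 → 6683887837170942294366/208281151774548300895
APPEND 49: p_17 = 49·6683887837170942294366 + 2212604398617159014815 = 329723108419993331438749, q_17 = 49·208281151774548300895 + 68948462899472120064 = 10274724899852338863919 → 329723108419993331438749/10274724899852338863919
APPEND 31: p_18 = 31·329723108419993331438749 + 6683887837170942294366 = 10228100248856964216895585, q_18 = 31·10274724899852338863919 + 208281151774548300895 = 318724753047197053082384 → 10228100248856964216895585/318724753047197053082384

13799/430
41750/1301
640049/19945
1238968217/38608327
9941229740/309785387
60886346657/1897320649
1410327202851/43948160314
64935937677803/2023512695093
2079360332892547/64796354403290
101953592249412606/3177044878456303
1021615282827018607/31835245138966320
6683887837170942294366/208281151774548300895
329723108419993331438749/10274724899852338863919
10228100248856964216895585/318724753047197053082384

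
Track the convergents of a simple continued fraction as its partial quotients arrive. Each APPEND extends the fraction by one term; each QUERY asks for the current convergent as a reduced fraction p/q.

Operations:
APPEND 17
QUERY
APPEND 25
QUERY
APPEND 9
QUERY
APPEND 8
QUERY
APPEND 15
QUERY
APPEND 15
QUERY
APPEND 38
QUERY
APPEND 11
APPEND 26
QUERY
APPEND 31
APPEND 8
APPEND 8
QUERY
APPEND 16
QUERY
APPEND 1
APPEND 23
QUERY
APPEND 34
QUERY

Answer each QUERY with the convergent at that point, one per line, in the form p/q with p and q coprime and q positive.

APPEND 17: p_0 = 17·1 + 0 = 17, q_0 = 17·0 + 1 = 1 → 17/1
APPEND 25: p_1 = 25·17 + 1 = 426, q_1 = 25·1 + 0 = 25 → 426/25
APPEND 9: p_2 = 9·426 + 17 = 3851, q_2 = 9·25 + 1 = 226 → 3851/226
APPEND 8: p_3 = 8·3851 + 426 = 31234, q_3 = 8·226 + 25 = 1833 → 31234/1833
APPEND 15: p_4 = 15·31234 + 3851 = 472361, q_4 = 15·1833 + 226 = 27721 → 472361/27721
APPEND 15: p_5 = 15·472361 + 31234 = 7116649, q_5 = 15·27721 + 1833 = 417648 → 7116649/417648
APPEND 38: p_6 = 38·7116649 + 472361 = 270905023, q_6 = 38·417648 + 27721 = 15898345 → 270905023/15898345
APPEND 11: p_7 = 11·270905023 + 7116649 = 2987071902, q_7 = 11·15898345 + 417648 = 175299443 → 2987071902/175299443
APPEND 26: p_8 = 26·2987071902 + 270905023 = 77934774475, q_8 = 26·175299443 + 15898345 = 4573683863 → 77934774475/4573683863
APPEND 31: p_9 = 31·77934774475 + 2987071902 = 2418965080627, q_9 = 31·4573683863 + 175299443 = 141959499196 → 2418965080627/141959499196
APPEND 8: p_10 = 8·2418965080627 + 77934774475 = 19429655419491, q_10 = 8·141959499196 + 4573683863 = 1140249677431 → 19429655419491/1140249677431
APPEND 8: p_11 = 8·19429655419491 + 2418965080627 = 157856208436555, q_11 = 8·1140249677431 + 141959499196 = 9263956918644 → 157856208436555/9263956918644
APPEND 16: p_12 = 16·157856208436555 + 19429655419491 = 2545128990404371, q_12 = 16·9263956918644 + 1140249677431 = 149363560375735 → 2545128990404371/149363560375735
APPEND 1: p_13 = 1·2545128990404371 + 157856208436555 = 2702985198840926, q_13 = 1·149363560375735 + 9263956918644 = 158627517294379 → 2702985198840926/158627517294379
APPEND 23: p_14 = 23·2702985198840926 + 2545128990404371 = 64713788563745669, q_14 = 23·158627517294379 + 149363560375735 = 3797796458146452 → 64713788563745669/3797796458146452
APPEND 34: p_15 = 34·64713788563745669 + 2702985198840926 = 2202971796366193672, q_15 = 34·3797796458146452 + 158627517294379 = 129283707094273747 → 2202971796366193672/129283707094273747

17/1
426/25
3851/226
31234/1833
472361/27721
7116649/417648
270905023/15898345
77934774475/4573683863
157856208436555/9263956918644
2545128990404371/149363560375735
64713788563745669/3797796458146452
2202971796366193672/129283707094273747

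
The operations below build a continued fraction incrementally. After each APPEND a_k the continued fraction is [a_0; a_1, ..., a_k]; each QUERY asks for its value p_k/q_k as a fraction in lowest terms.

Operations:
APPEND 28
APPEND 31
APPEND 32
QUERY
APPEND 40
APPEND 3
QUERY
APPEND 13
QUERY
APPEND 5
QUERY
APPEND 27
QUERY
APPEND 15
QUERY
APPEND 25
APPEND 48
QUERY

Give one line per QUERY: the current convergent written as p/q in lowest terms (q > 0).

27836/993
3370763/120246
44934228/1602949
228041903/8134991
6202065609/221247706
93259026038/3326850581
112301789420870/4006167437669

APPEND 28: p_0 = 28·1 + 0 = 28, q_0 = 28·0 + 1 = 1 → 28/1
APPEND 31: p_1 = 31·28 + 1 = 869, q_1 = 31·1 + 0 = 31 → 869/31
APPEND 32: p_2 = 32·869 + 28 = 27836, q_2 = 32·31 + 1 = 993 → 27836/993
APPEND 40: p_3 = 40·27836 + 869 = 1114309, q_3 = 40·993 + 31 = 39751 → 1114309/39751
APPEND 3: p_4 = 3·1114309 + 27836 = 3370763, q_4 = 3·39751 + 993 = 120246 → 3370763/120246
APPEND 13: p_5 = 13·3370763 + 1114309 = 44934228, q_5 = 13·120246 + 39751 = 1602949 → 44934228/1602949
APPEND 5: p_6 = 5·44934228 + 3370763 = 228041903, q_6 = 5·1602949 + 120246 = 8134991 → 228041903/8134991
APPEND 27: p_7 = 27·228041903 + 44934228 = 6202065609, q_7 = 27·8134991 + 1602949 = 221247706 → 6202065609/221247706
APPEND 15: p_8 = 15·6202065609 + 228041903 = 93259026038, q_8 = 15·221247706 + 8134991 = 3326850581 → 93259026038/3326850581
APPEND 25: p_9 = 25·93259026038 + 6202065609 = 2337677716559, q_9 = 25·3326850581 + 221247706 = 83392512231 → 2337677716559/83392512231
APPEND 48: p_10 = 48·2337677716559 + 93259026038 = 112301789420870, q_10 = 48·83392512231 + 3326850581 = 4006167437669 → 112301789420870/4006167437669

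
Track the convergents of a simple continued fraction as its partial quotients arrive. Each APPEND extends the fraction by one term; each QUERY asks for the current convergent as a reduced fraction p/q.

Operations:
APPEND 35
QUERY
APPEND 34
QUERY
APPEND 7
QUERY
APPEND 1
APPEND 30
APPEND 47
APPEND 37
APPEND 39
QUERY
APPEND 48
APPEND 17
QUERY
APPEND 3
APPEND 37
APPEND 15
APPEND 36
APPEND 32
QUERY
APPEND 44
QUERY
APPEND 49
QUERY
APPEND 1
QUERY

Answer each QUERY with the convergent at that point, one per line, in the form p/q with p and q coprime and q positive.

35/1
1191/34
8372/239
20064165606/572782315
16401163165189/468212652892
32504092701121902035/927911473116815648
1431194952405151758187/40857076947660120005
70161056760553558053198/2002924681908462695893
71592251712958709811385/2043781758856122815898

APPEND 35: p_0 = 35·1 + 0 = 35, q_0 = 35·0 + 1 = 1 → 35/1
APPEND 34: p_1 = 34·35 + 1 = 1191, q_1 = 34·1 + 0 = 34 → 1191/34
APPEND 7: p_2 = 7·1191 + 35 = 8372, q_2 = 7·34 + 1 = 239 → 8372/239
APPEND 1: p_3 = 1·8372 + 1191 = 9563, q_3 = 1·239 + 34 = 273 → 9563/273
APPEND 30: p_4 = 30·9563 + 8372 = 295262, q_4 = 30·273 + 239 = 8429 → 295262/8429
APPEND 47: p_5 = 47·295262 + 9563 = 13886877, q_5 = 47·8429 + 273 = 396436 → 13886877/396436
APPEND 37: p_6 = 37·13886877 + 295262 = 514109711, q_6 = 37·396436 + 8429 = 14676561 → 514109711/14676561
APPEND 39: p_7 = 39·514109711 + 13886877 = 20064165606, q_7 = 39·14676561 + 396436 = 572782315 → 20064165606/572782315
APPEND 48: p_8 = 48·20064165606 + 514109711 = 963594058799, q_8 = 48·572782315 + 14676561 = 27508227681 → 963594058799/27508227681
APPEND 17: p_9 = 17·963594058799 + 20064165606 = 16401163165189, q_9 = 17·27508227681 + 572782315 = 468212652892 → 16401163165189/468212652892
APPEND 3: p_10 = 3·16401163165189 + 963594058799 = 50167083554366, q_10 = 3·468212652892 + 27508227681 = 1432146186357 → 50167083554366/1432146186357
APPEND 37: p_11 = 37·50167083554366 + 16401163165189 = 1872583254676731, q_11 = 37·1432146186357 + 468212652892 = 53457621548101 → 1872583254676731/53457621548101
APPEND 15: p_12 = 15·1872583254676731 + 50167083554366 = 28138915903705331, q_12 = 15·53457621548101 + 1432146186357 = 803296469407872 → 28138915903705331/803296469407872
APPEND 36: p_13 = 36·28138915903705331 + 1872583254676731 = 1014873555788068647, q_13 = 36·803296469407872 + 53457621548101 = 28972130520231493 → 1014873555788068647/28972130520231493
APPEND 32: p_14 = 32·1014873555788068647 + 28138915903705331 = 32504092701121902035, q_14 = 32·28972130520231493 + 803296469407872 = 927911473116815648 → 32504092701121902035/927911473116815648
APPEND 44: p_15 = 44·32504092701121902035 + 1014873555788068647 = 1431194952405151758187, q_15 = 44·927911473116815648 + 28972130520231493 = 40857076947660120005 → 1431194952405151758187/40857076947660120005
APPEND 49: p_16 = 49·1431194952405151758187 + 32504092701121902035 = 70161056760553558053198, q_16 = 49·40857076947660120005 + 927911473116815648 = 2002924681908462695893 → 70161056760553558053198/2002924681908462695893
APPEND 1: p_17 = 1·70161056760553558053198 + 1431194952405151758187 = 71592251712958709811385, q_17 = 1·2002924681908462695893 + 40857076947660120005 = 2043781758856122815898 → 71592251712958709811385/2043781758856122815898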